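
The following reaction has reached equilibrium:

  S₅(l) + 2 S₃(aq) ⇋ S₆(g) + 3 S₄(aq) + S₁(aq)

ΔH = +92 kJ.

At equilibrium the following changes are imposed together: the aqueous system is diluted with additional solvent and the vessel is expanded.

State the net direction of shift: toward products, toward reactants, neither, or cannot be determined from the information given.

right

Dilution lowers every aqueous concentration by the same factor. Δn_aq = 4 − 2 = +2, so the system shifts toward the side with more dissolved moles — to the right.
Gas moles: reactants 0, products 1 (Δn_gas = +1). Expansion shifts the system toward the side with more moles of gas — to the right.
All effects act in the same direction — net shift to the right.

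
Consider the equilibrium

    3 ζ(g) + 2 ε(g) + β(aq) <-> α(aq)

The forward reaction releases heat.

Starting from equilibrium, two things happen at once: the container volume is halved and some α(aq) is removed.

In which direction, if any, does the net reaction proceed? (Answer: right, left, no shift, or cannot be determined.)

Gas moles: reactants 5, products 0 (Δn_gas = -5). Compression shifts the system toward the side with fewer moles of gas — to the right.
Removing α (aq), a product, drives the reaction to the right.
All effects act in the same direction — net shift to the right.

right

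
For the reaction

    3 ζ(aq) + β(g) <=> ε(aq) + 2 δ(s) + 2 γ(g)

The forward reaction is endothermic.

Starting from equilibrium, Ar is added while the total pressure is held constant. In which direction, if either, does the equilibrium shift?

Adding inert gas at constant total pressure expands the volume and lowers every reacting partial pressure. With Δn_gas = 2 − 1 = +1, Q moves away from K toward the side with fewer gas moles, so the system shifts toward the side with more gas moles — to the right.

right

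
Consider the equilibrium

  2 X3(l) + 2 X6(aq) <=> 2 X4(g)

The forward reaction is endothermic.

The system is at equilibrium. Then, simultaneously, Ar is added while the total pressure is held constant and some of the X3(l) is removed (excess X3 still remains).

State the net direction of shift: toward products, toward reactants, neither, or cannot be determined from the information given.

Adding inert gas at constant total pressure expands the volume and lowers every reacting partial pressure. With Δn_gas = 2 − 0 = +2, Q moves away from K toward the side with fewer gas moles, so the system shifts toward the side with more gas moles — to the right.
X3 is a pure liquid; its activity is 1 regardless of amount, so Q is unaffected — no shift from this change.
Only the nonzero effect(s) matter; the net shift is to the right.

right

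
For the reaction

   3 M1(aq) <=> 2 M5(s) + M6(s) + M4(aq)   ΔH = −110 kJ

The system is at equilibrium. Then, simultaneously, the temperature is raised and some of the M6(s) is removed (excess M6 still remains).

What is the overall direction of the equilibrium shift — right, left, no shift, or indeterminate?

The forward reaction is exothermic. Raising T favours the endothermic direction — shift to the left.
M6 is a pure solid; its activity is 1 regardless of amount, so Q is unaffected — no shift from this change.
Only the nonzero effect(s) matter; the net shift is to the left.

left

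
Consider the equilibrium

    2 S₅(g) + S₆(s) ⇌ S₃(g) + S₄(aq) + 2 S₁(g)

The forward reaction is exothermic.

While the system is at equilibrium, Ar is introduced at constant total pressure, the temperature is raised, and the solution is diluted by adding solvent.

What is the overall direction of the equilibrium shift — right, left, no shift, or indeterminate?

cannot be determined

Adding inert gas at constant total pressure expands the volume and lowers every reacting partial pressure. With Δn_gas = 3 − 2 = +1, Q moves away from K toward the side with fewer gas moles, so the system shifts toward the side with more gas moles — to the right.
The forward reaction is exothermic. Raising T favours the endothermic direction — shift to the left.
Dilution lowers every aqueous concentration by the same factor. Δn_aq = 1 − 0 = +1, so the system shifts toward the side with more dissolved moles — to the right.
The individual effects push in opposite directions; without quantitative information the net direction cannot be determined.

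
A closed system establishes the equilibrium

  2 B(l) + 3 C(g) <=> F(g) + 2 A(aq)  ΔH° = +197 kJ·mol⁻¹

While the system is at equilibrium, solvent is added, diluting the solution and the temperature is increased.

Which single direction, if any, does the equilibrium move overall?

Dilution lowers every aqueous concentration by the same factor. Δn_aq = 2 − 0 = +2, so the system shifts toward the side with more dissolved moles — to the right.
The forward reaction is endothermic. Raising T favours the endothermic direction — shift to the right.
All effects act in the same direction — net shift to the right.

right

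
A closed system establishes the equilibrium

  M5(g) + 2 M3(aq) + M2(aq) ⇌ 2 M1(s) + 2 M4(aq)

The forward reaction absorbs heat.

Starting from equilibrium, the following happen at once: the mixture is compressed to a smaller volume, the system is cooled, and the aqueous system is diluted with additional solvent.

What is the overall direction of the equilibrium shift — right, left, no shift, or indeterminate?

Gas moles: reactants 1, products 0 (Δn_gas = -1). Compression shifts the system toward the side with fewer moles of gas — to the right.
The forward reaction is endothermic. Lowering T favours the exothermic direction — shift to the left.
Dilution lowers every aqueous concentration by the same factor. Δn_aq = 2 − 3 = -1, so the system shifts toward the side with more dissolved moles — to the left.
The individual effects push in opposite directions; without quantitative information the net direction cannot be determined.

cannot be determined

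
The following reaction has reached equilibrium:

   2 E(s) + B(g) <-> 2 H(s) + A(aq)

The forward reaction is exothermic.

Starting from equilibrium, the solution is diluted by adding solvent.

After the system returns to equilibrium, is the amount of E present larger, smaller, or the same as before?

decreases

Dilution lowers every aqueous concentration by the same factor. Δn_aq = 1 − 0 = +1, so the system shifts toward the side with more dissolved moles — to the right.
The net shift is to the right. E is a reactant, so its amount decreases.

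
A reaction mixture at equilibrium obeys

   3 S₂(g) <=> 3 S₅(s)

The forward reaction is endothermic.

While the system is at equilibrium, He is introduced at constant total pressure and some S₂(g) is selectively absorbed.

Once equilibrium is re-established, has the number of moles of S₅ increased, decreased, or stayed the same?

decreases

Adding inert gas at constant total pressure expands the volume and lowers every reacting partial pressure. With Δn_gas = 0 − 3 = -3, Q moves away from K toward the side with fewer gas moles, so the system shifts toward the side with more gas moles — to the left.
Removing S₂ (g), a reactant, drives the reaction to the left.
The net shift is to the left. S₅ is a product, so its amount decreases.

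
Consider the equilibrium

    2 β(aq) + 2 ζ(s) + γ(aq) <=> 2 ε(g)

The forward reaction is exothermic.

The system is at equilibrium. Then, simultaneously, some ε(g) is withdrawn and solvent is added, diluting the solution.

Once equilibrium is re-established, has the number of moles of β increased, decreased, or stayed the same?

cannot be determined

Removing ε (g), a product, drives the reaction to the right.
Dilution lowers every aqueous concentration by the same factor. Δn_aq = 0 − 3 = -3, so the system shifts toward the side with more dissolved moles — to the left.
The two effects oppose each other, so the net shift — and hence the change in β — cannot be determined from the given information.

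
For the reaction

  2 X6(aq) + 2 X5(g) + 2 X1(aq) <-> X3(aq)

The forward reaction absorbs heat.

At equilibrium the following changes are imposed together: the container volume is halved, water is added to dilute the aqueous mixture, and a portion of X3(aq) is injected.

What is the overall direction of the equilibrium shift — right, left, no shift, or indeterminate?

Gas moles: reactants 2, products 0 (Δn_gas = -2). Compression shifts the system toward the side with fewer moles of gas — to the right.
Dilution lowers every aqueous concentration by the same factor. Δn_aq = 1 − 4 = -3, so the system shifts toward the side with more dissolved moles — to the left.
Adding X3 (aq), a product, drives the reaction to the left.
The individual effects push in opposite directions; without quantitative information the net direction cannot be determined.

cannot be determined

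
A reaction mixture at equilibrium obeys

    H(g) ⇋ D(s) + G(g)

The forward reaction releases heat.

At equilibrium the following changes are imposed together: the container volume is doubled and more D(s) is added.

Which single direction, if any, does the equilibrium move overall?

no shift

Gas moles: reactants 1, products 1. Δn_gas = 0, so a volume change leaves Q equal to K — no shift from this change.
D is a pure solid; its activity is 1 regardless of amount, so Q is unaffected — no shift from this change.
None of the changes alters Q relative to K, so there is no net shift.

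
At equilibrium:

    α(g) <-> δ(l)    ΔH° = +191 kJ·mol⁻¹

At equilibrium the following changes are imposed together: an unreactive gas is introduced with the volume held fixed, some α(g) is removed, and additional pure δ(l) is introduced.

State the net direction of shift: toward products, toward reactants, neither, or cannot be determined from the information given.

At constant volume, adding an inert gas leaves every reacting species' partial pressure unchanged, so Q is unchanged — no shift from this change.
Removing α (g), a reactant, drives the reaction to the left.
δ is a pure liquid; its activity is 1 regardless of amount, so Q is unaffected — no shift from this change.
Only the nonzero effect(s) matter; the net shift is to the left.

left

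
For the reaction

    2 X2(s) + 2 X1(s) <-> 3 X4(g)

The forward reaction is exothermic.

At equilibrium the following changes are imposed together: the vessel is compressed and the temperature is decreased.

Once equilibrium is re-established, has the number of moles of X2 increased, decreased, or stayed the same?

Gas moles: reactants 0, products 3 (Δn_gas = +3). Compression shifts the system toward the side with fewer moles of gas — to the left.
The forward reaction is exothermic. Lowering T favours the exothermic direction — shift to the right.
The two effects oppose each other, so the net shift — and hence the change in X2 — cannot be determined from the given information.

cannot be determined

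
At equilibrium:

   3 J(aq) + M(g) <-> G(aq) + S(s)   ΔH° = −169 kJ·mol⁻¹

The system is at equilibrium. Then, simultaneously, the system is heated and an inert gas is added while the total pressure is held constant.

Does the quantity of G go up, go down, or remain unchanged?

decreases

The forward reaction is exothermic. Raising T favours the endothermic direction — shift to the left.
Adding inert gas at constant total pressure expands the volume and lowers every reacting partial pressure. With Δn_gas = 0 − 1 = -1, Q moves away from K toward the side with fewer gas moles, so the system shifts toward the side with more gas moles — to the left.
The net shift is to the left. G is a product, so its amount decreases.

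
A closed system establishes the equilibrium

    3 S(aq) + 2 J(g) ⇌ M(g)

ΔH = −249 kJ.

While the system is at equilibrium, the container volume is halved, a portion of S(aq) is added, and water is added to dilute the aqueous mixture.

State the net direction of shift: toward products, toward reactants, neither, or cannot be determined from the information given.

Gas moles: reactants 2, products 1 (Δn_gas = -1). Compression shifts the system toward the side with fewer moles of gas — to the right.
Adding S (aq), a reactant, drives the reaction to the right.
Dilution lowers every aqueous concentration by the same factor. Δn_aq = 0 − 3 = -3, so the system shifts toward the side with more dissolved moles — to the left.
The individual effects push in opposite directions; without quantitative information the net direction cannot be determined.

cannot be determined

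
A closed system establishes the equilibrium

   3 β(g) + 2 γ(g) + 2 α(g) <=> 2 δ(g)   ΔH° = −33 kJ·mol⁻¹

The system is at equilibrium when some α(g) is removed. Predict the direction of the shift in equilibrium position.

left

Removing α (g), a reactant, drives the reaction to the left.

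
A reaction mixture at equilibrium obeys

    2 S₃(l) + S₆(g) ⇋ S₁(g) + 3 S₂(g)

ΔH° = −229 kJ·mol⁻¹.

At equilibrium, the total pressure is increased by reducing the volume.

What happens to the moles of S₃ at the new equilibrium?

Gas moles: reactants 1, products 4 (Δn_gas = +3). Compression shifts the system toward the side with fewer moles of gas — to the left.
The net shift is to the left. S₃ is a reactant, so its amount increases.

increases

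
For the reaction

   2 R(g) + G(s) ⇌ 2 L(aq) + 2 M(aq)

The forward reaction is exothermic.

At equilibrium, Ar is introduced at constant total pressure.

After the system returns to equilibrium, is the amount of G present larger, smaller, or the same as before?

increases

Adding inert gas at constant total pressure expands the volume and lowers every reacting partial pressure. With Δn_gas = 0 − 2 = -2, Q moves away from K toward the side with fewer gas moles, so the system shifts toward the side with more gas moles — to the left.
The net shift is to the left. G is a reactant, so its amount increases.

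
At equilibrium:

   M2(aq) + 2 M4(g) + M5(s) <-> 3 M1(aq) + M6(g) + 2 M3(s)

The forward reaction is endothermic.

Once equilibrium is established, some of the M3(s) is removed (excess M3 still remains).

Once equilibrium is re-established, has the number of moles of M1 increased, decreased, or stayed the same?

unchanged

M3 is a pure solid; its activity is 1 regardless of amount, so Q is unaffected — no shift from this change.
No net shift occurs, so the amount of M1 is unchanged.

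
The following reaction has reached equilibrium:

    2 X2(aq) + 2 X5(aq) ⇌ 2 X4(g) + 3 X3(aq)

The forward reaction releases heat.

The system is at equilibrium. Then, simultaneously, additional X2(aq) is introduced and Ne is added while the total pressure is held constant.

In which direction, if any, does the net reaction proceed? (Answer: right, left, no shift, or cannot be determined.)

Adding X2 (aq), a reactant, drives the reaction to the right.
Adding inert gas at constant total pressure expands the volume and lowers every reacting partial pressure. With Δn_gas = 2 − 0 = +2, Q moves away from K toward the side with fewer gas moles, so the system shifts toward the side with more gas moles — to the right.
All effects act in the same direction — net shift to the right.

right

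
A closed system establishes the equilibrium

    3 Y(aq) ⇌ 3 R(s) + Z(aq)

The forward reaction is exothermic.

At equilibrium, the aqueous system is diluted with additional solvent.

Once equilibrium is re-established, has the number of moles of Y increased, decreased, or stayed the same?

increases

Dilution lowers every aqueous concentration by the same factor. Δn_aq = 1 − 3 = -2, so the system shifts toward the side with more dissolved moles — to the left.
The net shift is to the left. Y is a reactant, so its amount increases.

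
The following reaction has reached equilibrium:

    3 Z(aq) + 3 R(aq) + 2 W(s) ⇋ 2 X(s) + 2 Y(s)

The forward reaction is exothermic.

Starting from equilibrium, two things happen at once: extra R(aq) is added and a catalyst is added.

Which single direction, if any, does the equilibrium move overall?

Adding R (aq), a reactant, drives the reaction to the right.
A catalyst speeds both forward and reverse rates equally; it changes neither Q nor K — no shift from this change.
Only the nonzero effect(s) matter; the net shift is to the right.

right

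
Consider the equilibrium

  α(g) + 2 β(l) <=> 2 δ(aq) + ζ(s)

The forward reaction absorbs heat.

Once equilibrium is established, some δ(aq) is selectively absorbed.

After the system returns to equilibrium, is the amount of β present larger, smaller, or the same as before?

decreases

Removing δ (aq), a product, drives the reaction to the right.
The net shift is to the right. β is a reactant, so its amount decreases.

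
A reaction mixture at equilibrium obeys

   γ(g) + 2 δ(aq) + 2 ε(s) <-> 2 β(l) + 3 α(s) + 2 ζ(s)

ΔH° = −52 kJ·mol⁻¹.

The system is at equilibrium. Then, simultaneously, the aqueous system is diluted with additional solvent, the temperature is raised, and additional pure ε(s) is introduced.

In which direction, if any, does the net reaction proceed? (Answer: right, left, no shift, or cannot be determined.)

left

Dilution lowers every aqueous concentration by the same factor. Δn_aq = 0 − 2 = -2, so the system shifts toward the side with more dissolved moles — to the left.
The forward reaction is exothermic. Raising T favours the endothermic direction — shift to the left.
ε is a pure solid; its activity is 1 regardless of amount, so Q is unaffected — no shift from this change.
Only the nonzero effect(s) matter; the net shift is to the left.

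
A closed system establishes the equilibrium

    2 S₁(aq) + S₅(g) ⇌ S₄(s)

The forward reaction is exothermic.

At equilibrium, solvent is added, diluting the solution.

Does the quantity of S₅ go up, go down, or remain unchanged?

increases

Dilution lowers every aqueous concentration by the same factor. Δn_aq = 0 − 2 = -2, so the system shifts toward the side with more dissolved moles — to the left.
The net shift is to the left. S₅ is a reactant, so its amount increases.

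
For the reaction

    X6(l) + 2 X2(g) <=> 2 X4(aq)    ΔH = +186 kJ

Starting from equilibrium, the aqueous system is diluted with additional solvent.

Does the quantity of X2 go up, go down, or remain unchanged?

Dilution lowers every aqueous concentration by the same factor. Δn_aq = 2 − 0 = +2, so the system shifts toward the side with more dissolved moles — to the right.
The net shift is to the right. X2 is a reactant, so its amount decreases.

decreases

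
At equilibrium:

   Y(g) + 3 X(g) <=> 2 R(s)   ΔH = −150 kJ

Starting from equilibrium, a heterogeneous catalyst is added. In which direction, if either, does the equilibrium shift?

A catalyst speeds both forward and reverse rates equally; it changes neither Q nor K — no shift from this change.

no shift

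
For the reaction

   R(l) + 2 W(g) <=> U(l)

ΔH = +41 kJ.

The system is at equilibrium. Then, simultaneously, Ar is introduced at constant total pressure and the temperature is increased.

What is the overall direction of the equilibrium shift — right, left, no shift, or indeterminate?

Adding inert gas at constant total pressure expands the volume and lowers every reacting partial pressure. With Δn_gas = 0 − 2 = -2, Q moves away from K toward the side with fewer gas moles, so the system shifts toward the side with more gas moles — to the left.
The forward reaction is endothermic. Raising T favours the endothermic direction — shift to the right.
The individual effects push in opposite directions; without quantitative information the net direction cannot be determined.

cannot be determined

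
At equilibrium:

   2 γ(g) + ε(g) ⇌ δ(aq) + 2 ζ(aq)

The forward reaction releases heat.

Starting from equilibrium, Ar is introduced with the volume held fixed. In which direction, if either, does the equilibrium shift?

no shift

At constant volume, adding an inert gas leaves every reacting species' partial pressure unchanged, so Q is unchanged — no shift from this change.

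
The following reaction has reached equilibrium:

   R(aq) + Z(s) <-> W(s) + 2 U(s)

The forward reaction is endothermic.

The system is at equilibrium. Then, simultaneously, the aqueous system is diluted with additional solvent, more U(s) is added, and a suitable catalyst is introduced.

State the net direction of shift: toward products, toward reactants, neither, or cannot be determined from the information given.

left

Dilution lowers every aqueous concentration by the same factor. Δn_aq = 0 − 1 = -1, so the system shifts toward the side with more dissolved moles — to the left.
U is a pure solid; its activity is 1 regardless of amount, so Q is unaffected — no shift from this change.
A catalyst speeds both forward and reverse rates equally; it changes neither Q nor K — no shift from this change.
Only the nonzero effect(s) matter; the net shift is to the left.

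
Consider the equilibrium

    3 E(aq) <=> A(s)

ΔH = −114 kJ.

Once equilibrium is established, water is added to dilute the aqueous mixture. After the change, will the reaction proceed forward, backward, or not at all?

Dilution lowers every aqueous concentration by the same factor. Δn_aq = 0 − 3 = -3, so the system shifts toward the side with more dissolved moles — to the left.

left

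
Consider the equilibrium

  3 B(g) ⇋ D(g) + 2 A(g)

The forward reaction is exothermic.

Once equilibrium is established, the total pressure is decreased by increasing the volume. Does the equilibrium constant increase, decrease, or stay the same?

The equilibrium constant depends only on temperature. This perturbation changes neither the position of equilibrium nor K.

unchanged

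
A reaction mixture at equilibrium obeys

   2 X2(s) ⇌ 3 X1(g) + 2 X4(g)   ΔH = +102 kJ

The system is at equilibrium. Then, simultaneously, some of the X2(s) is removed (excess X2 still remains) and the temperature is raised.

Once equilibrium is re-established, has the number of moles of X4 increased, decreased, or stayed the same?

X2 is a pure solid; its activity is 1 regardless of amount, so Q is unaffected — no shift from this change.
The forward reaction is endothermic. Raising T favours the endothermic direction — shift to the right.
The net shift is to the right. X4 is a product, so its amount increases.

increases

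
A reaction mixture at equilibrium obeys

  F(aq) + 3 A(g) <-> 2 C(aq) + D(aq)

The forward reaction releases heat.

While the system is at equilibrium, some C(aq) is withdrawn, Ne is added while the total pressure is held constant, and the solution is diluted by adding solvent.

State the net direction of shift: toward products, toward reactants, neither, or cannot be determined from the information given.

Removing C (aq), a product, drives the reaction to the right.
Adding inert gas at constant total pressure expands the volume and lowers every reacting partial pressure. With Δn_gas = 0 − 3 = -3, Q moves away from K toward the side with fewer gas moles, so the system shifts toward the side with more gas moles — to the left.
Dilution lowers every aqueous concentration by the same factor. Δn_aq = 3 − 1 = +2, so the system shifts toward the side with more dissolved moles — to the right.
The individual effects push in opposite directions; without quantitative information the net direction cannot be determined.

cannot be determined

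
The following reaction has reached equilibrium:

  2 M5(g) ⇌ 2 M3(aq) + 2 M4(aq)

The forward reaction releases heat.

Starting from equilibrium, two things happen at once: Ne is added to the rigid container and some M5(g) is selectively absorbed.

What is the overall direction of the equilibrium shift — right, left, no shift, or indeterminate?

left

At constant volume, adding an inert gas leaves every reacting species' partial pressure unchanged, so Q is unchanged — no shift from this change.
Removing M5 (g), a reactant, drives the reaction to the left.
Only the nonzero effect(s) matter; the net shift is to the left.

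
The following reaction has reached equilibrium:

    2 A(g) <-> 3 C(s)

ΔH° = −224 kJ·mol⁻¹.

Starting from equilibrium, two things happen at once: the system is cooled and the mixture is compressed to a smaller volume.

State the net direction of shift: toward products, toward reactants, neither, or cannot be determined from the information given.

The forward reaction is exothermic. Lowering T favours the exothermic direction — shift to the right.
Gas moles: reactants 2, products 0 (Δn_gas = -2). Compression shifts the system toward the side with fewer moles of gas — to the right.
All effects act in the same direction — net shift to the right.

right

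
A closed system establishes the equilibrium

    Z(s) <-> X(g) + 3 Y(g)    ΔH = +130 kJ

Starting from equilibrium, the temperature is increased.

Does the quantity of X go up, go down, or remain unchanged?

The forward reaction is endothermic. Raising T favours the endothermic direction — shift to the right.
The net shift is to the right. X is a product, so its amount increases.

increases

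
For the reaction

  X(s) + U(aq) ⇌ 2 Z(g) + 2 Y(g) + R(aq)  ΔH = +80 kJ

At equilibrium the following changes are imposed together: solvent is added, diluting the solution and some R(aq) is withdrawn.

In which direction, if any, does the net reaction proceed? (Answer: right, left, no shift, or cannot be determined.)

Dilution scales every aqueous concentration by the same factor. Δn_aq = 1 − 1 = 0, so Q is unchanged — no shift.
Removing R (aq), a product, drives the reaction to the right.
Only the nonzero effect(s) matter; the net shift is to the right.

right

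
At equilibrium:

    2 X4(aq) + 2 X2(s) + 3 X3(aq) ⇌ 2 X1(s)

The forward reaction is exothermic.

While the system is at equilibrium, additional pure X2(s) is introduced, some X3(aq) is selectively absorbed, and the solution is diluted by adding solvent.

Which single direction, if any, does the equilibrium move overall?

X2 is a pure solid; its activity is 1 regardless of amount, so Q is unaffected — no shift from this change.
Removing X3 (aq), a reactant, drives the reaction to the left.
Dilution lowers every aqueous concentration by the same factor. Δn_aq = 0 − 5 = -5, so the system shifts toward the side with more dissolved moles — to the left.
Only the nonzero effect(s) matter; the net shift is to the left.

left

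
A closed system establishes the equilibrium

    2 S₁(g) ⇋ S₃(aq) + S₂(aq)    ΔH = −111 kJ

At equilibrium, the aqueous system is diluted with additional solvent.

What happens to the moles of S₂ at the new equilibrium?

increases

Dilution lowers every aqueous concentration by the same factor. Δn_aq = 2 − 0 = +2, so the system shifts toward the side with more dissolved moles — to the right.
The net shift is to the right. S₂ is a product, so its amount increases.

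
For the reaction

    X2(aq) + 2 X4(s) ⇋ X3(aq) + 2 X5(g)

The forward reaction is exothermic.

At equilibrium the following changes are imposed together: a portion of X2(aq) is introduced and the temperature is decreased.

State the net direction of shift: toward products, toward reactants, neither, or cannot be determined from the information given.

Adding X2 (aq), a reactant, drives the reaction to the right.
The forward reaction is exothermic. Lowering T favours the exothermic direction — shift to the right.
All effects act in the same direction — net shift to the right.

right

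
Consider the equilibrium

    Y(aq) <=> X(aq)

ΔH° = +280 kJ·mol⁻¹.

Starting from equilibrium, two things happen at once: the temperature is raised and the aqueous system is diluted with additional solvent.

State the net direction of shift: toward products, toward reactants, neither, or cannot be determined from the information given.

right

The forward reaction is endothermic. Raising T favours the endothermic direction — shift to the right.
Dilution scales every aqueous concentration by the same factor. Δn_aq = 1 − 1 = 0, so Q is unchanged — no shift.
Only the nonzero effect(s) matter; the net shift is to the right.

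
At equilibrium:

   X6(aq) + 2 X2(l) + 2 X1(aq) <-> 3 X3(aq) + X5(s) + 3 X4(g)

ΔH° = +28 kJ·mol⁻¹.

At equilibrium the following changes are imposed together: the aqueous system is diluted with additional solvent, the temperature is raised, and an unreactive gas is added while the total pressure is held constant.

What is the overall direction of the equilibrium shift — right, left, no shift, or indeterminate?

right

Dilution scales every aqueous concentration by the same factor. Δn_aq = 3 − 3 = 0, so Q is unchanged — no shift.
The forward reaction is endothermic. Raising T favours the endothermic direction — shift to the right.
Adding inert gas at constant total pressure expands the volume and lowers every reacting partial pressure. With Δn_gas = 3 − 0 = +3, Q moves away from K toward the side with fewer gas moles, so the system shifts toward the side with more gas moles — to the right.
Only the nonzero effect(s) matter; the net shift is to the right.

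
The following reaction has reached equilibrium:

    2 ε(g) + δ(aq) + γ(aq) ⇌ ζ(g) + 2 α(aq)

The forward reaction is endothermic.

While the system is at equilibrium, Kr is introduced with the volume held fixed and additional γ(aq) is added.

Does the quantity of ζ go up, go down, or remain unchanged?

increases

At constant volume, adding an inert gas leaves every reacting species' partial pressure unchanged, so Q is unchanged — no shift from this change.
Adding γ (aq), a reactant, drives the reaction to the right.
The net shift is to the right. ζ is a product, so its amount increases.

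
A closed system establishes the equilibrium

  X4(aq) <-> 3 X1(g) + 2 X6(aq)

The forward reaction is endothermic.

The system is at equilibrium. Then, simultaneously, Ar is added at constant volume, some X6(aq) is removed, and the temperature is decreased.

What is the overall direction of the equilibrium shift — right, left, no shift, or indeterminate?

cannot be determined

At constant volume, adding an inert gas leaves every reacting species' partial pressure unchanged, so Q is unchanged — no shift from this change.
Removing X6 (aq), a product, drives the reaction to the right.
The forward reaction is endothermic. Lowering T favours the exothermic direction — shift to the left.
The individual effects push in opposite directions; without quantitative information the net direction cannot be determined.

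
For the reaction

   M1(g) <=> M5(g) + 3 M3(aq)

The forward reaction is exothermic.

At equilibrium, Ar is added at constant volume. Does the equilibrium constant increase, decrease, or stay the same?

unchanged

The equilibrium constant depends only on temperature. This perturbation changes neither the position of equilibrium nor K.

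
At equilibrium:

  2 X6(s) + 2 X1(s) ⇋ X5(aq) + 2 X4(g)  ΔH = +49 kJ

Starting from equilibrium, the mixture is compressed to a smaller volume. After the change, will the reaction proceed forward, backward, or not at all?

left

Gas moles: reactants 0, products 2 (Δn_gas = +2). Compression shifts the system toward the side with fewer moles of gas — to the left.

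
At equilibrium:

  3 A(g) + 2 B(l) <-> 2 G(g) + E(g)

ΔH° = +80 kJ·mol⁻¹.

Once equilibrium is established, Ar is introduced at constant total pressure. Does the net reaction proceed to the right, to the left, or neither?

no shift

Adding inert gas at constant total pressure expands the volume, scaling every reacting partial pressure by the same factor. Δn_gas = 3 − 3 = 0, so Q is unchanged — no shift.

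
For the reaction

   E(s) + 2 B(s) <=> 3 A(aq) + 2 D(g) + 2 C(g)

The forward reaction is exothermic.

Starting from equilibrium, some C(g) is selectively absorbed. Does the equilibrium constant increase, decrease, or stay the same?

The equilibrium constant depends only on temperature. This perturbation may move the position of equilibrium, but since T is unchanged, K itself is unchanged.

unchanged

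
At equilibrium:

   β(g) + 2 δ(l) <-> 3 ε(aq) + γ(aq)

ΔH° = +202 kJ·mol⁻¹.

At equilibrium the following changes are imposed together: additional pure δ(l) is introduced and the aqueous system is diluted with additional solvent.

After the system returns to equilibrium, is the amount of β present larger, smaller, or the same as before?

δ is a pure liquid; its activity is 1 regardless of amount, so Q is unaffected — no shift from this change.
Dilution lowers every aqueous concentration by the same factor. Δn_aq = 4 − 0 = +4, so the system shifts toward the side with more dissolved moles — to the right.
The net shift is to the right. β is a reactant, so its amount decreases.

decreases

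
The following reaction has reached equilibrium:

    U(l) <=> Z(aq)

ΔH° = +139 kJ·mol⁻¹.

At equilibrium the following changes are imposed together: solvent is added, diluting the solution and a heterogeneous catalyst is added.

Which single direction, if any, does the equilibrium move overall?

Dilution lowers every aqueous concentration by the same factor. Δn_aq = 1 − 0 = +1, so the system shifts toward the side with more dissolved moles — to the right.
A catalyst speeds both forward and reverse rates equally; it changes neither Q nor K — no shift from this change.
Only the nonzero effect(s) matter; the net shift is to the right.

right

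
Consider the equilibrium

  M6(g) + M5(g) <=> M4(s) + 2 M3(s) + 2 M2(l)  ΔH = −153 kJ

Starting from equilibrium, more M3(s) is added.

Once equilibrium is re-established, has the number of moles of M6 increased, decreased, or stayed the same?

unchanged

M3 is a pure solid; its activity is 1 regardless of amount, so Q is unaffected — no shift from this change.
No net shift occurs, so the amount of M6 is unchanged.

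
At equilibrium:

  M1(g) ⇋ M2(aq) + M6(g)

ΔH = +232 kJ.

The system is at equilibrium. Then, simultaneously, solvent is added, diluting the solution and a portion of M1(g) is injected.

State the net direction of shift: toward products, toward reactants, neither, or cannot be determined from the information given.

Dilution lowers every aqueous concentration by the same factor. Δn_aq = 1 − 0 = +1, so the system shifts toward the side with more dissolved moles — to the right.
Adding M1 (g), a reactant, drives the reaction to the right.
All effects act in the same direction — net shift to the right.

right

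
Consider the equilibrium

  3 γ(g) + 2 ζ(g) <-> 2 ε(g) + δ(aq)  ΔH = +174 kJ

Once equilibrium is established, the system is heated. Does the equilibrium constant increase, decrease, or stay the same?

K depends on temperature via the van 't Hoff relation. The forward reaction is endothermic, so raising T increases K.

increases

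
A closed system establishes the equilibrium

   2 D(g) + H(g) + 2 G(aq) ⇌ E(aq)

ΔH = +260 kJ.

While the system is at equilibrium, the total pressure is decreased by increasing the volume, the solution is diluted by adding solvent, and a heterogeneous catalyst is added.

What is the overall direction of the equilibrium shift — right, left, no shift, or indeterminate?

Gas moles: reactants 3, products 0 (Δn_gas = -3). Expansion shifts the system toward the side with more moles of gas — to the left.
Dilution lowers every aqueous concentration by the same factor. Δn_aq = 1 − 2 = -1, so the system shifts toward the side with more dissolved moles — to the left.
A catalyst speeds both forward and reverse rates equally; it changes neither Q nor K — no shift from this change.
Only the nonzero effect(s) matter; the net shift is to the left.

left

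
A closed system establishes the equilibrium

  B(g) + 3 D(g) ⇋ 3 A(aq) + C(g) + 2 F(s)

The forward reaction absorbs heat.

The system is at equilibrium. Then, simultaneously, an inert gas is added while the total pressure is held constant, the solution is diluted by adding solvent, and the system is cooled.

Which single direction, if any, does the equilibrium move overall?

cannot be determined

Adding inert gas at constant total pressure expands the volume and lowers every reacting partial pressure. With Δn_gas = 1 − 4 = -3, Q moves away from K toward the side with fewer gas moles, so the system shifts toward the side with more gas moles — to the left.
Dilution lowers every aqueous concentration by the same factor. Δn_aq = 3 − 0 = +3, so the system shifts toward the side with more dissolved moles — to the right.
The forward reaction is endothermic. Lowering T favours the exothermic direction — shift to the left.
The individual effects push in opposite directions; without quantitative information the net direction cannot be determined.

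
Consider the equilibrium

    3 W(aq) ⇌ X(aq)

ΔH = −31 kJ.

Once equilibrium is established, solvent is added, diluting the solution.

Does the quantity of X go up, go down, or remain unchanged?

Dilution lowers every aqueous concentration by the same factor. Δn_aq = 1 − 3 = -2, so the system shifts toward the side with more dissolved moles — to the left.
The net shift is to the left. X is a product, so its amount decreases.

decreases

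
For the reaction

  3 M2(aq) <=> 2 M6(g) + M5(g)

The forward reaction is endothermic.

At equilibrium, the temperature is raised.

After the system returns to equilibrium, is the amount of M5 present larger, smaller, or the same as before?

The forward reaction is endothermic. Raising T favours the endothermic direction — shift to the right.
The net shift is to the right. M5 is a product, so its amount increases.

increases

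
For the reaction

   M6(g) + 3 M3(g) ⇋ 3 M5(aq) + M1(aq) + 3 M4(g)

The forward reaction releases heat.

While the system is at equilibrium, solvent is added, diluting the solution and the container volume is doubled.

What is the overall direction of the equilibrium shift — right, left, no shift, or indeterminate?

Dilution lowers every aqueous concentration by the same factor. Δn_aq = 4 − 0 = +4, so the system shifts toward the side with more dissolved moles — to the right.
Gas moles: reactants 4, products 3 (Δn_gas = -1). Expansion shifts the system toward the side with more moles of gas — to the left.
The individual effects push in opposite directions; without quantitative information the net direction cannot be determined.

cannot be determined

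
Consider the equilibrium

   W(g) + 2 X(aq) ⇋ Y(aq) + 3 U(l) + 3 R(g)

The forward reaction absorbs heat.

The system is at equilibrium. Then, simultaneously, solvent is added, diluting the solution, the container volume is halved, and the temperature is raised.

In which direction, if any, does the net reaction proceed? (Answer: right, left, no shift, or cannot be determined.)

cannot be determined

Dilution lowers every aqueous concentration by the same factor. Δn_aq = 1 − 2 = -1, so the system shifts toward the side with more dissolved moles — to the left.
Gas moles: reactants 1, products 3 (Δn_gas = +2). Compression shifts the system toward the side with fewer moles of gas — to the left.
The forward reaction is endothermic. Raising T favours the endothermic direction — shift to the right.
The individual effects push in opposite directions; without quantitative information the net direction cannot be determined.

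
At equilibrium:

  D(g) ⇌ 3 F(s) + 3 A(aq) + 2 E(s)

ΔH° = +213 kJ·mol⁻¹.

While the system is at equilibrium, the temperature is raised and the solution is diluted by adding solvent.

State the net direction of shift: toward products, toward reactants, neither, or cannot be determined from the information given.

right

The forward reaction is endothermic. Raising T favours the endothermic direction — shift to the right.
Dilution lowers every aqueous concentration by the same factor. Δn_aq = 3 − 0 = +3, so the system shifts toward the side with more dissolved moles — to the right.
All effects act in the same direction — net shift to the right.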